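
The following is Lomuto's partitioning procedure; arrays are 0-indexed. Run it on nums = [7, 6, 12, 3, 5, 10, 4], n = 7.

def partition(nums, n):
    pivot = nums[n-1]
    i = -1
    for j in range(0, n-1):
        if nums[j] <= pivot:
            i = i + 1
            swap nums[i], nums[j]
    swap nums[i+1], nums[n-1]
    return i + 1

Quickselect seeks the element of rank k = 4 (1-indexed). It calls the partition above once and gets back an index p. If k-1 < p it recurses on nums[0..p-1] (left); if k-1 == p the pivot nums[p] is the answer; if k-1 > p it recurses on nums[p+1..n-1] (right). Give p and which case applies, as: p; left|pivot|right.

1; right

pivot=4, i=-1
j=0: 7>4, skip
j=1: 6>4, skip
j=2: 12>4, skip
j=3: 3≤4, i=0, swap(0,3) ⇒ [3, 6, 12, 7, 5, 10, 4]
j=4: 5>4, skip
j=5: 10>4, skip
swap(1,6) ⇒ [3, 4, 12, 7, 5, 10, 6]; return 1
p = 1; k-1 = 3 > 1 ⇒ right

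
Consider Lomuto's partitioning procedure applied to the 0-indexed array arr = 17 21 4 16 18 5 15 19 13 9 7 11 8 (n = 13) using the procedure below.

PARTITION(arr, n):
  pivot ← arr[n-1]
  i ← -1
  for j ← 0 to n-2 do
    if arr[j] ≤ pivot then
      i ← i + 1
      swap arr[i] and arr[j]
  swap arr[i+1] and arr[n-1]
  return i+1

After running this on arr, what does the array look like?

pivot = arr[12] = 8; i = -1
j=0: arr[0]=17 > 8 → no swap
j=1: arr[1]=21 > 8 → no swap
j=2: arr[2]=4 ≤ 8 → i=0, swap arr[0],arr[2] → 4 21 17 16 18 5 15 19 13 9 7 11 8
j=3: arr[3]=16 > 8 → no swap
j=4: arr[4]=18 > 8 → no swap
j=5: arr[5]=5 ≤ 8 → i=1, swap arr[1],arr[5] → 4 5 17 16 18 21 15 19 13 9 7 11 8
j=6: arr[6]=15 > 8 → no swap
j=7: arr[7]=19 > 8 → no swap
j=8: arr[8]=13 > 8 → no swap
j=9: arr[9]=9 > 8 → no swap
j=10: arr[10]=7 ≤ 8 → i=2, swap arr[2],arr[10] → 4 5 7 16 18 21 15 19 13 9 17 11 8
j=11: arr[11]=11 > 8 → no swap
final swap arr[3],arr[12] → 4 5 7 8 18 21 15 19 13 9 17 11 16; return 3

4 5 7 8 18 21 15 19 13 9 17 11 16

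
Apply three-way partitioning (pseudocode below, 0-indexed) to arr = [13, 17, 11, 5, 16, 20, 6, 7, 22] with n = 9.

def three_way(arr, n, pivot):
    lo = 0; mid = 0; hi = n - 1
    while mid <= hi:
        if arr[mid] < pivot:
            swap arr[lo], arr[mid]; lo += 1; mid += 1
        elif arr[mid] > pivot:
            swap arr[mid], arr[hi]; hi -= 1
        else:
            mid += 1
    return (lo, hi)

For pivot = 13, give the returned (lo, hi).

(4, 4)

pivot = 13; lo=0, mid=0, hi=8
arr[mid]=13=13: mid=1
arr[mid]=17>13: swap arr[1],arr[8]; hi=7 → [13, 22, 11, 5, 16, 20, 6, 7, 17]
arr[mid]=22>13: swap arr[1],arr[7]; hi=6 → [13, 7, 11, 5, 16, 20, 6, 22, 17]
arr[mid]=7<13: swap arr[0],arr[1]; lo=1,mid=2 → [7, 13, 11, 5, 16, 20, 6, 22, 17]
arr[mid]=11<13: swap arr[1],arr[2]; lo=2,mid=3 → [7, 11, 13, 5, 16, 20, 6, 22, 17]
arr[mid]=5<13: swap arr[2],arr[3]; lo=3,mid=4 → [7, 11, 5, 13, 16, 20, 6, 22, 17]
arr[mid]=16>13: swap arr[4],arr[6]; hi=5 → [7, 11, 5, 13, 6, 20, 16, 22, 17]
arr[mid]=6<13: swap arr[3],arr[4]; lo=4,mid=5 → [7, 11, 5, 6, 13, 20, 16, 22, 17]
arr[mid]=20>13: swap arr[5],arr[5]; hi=4 → [7, 11, 5, 6, 13, 20, 16, 22, 17]
end: lo=4, hi=4; arr = [7, 11, 5, 6, 13, 20, 16, 22, 17]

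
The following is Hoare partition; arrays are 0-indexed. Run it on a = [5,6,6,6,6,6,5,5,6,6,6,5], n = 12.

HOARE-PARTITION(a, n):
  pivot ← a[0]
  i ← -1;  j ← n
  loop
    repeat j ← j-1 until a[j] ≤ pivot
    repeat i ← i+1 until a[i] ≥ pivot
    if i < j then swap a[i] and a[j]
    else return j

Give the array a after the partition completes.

[5,5,5,6,6,6,6,6,6,6,6,5]

pivot=5
j stops at 11 (5), i stops at 0 (5); swap ⇒ [5,6,6,6,6,6,5,5,6,6,6,5]
j stops at 7 (5), i stops at 1 (6); swap ⇒ [5,5,6,6,6,6,5,6,6,6,6,5]
j stops at 6 (5), i stops at 2 (6); swap ⇒ [5,5,5,6,6,6,6,6,6,6,6,5]
j stops at 2, i stops at 3; i≥j ⇒ return 2. a=[5,5,5,6,6,6,6,6,6,6,6,5]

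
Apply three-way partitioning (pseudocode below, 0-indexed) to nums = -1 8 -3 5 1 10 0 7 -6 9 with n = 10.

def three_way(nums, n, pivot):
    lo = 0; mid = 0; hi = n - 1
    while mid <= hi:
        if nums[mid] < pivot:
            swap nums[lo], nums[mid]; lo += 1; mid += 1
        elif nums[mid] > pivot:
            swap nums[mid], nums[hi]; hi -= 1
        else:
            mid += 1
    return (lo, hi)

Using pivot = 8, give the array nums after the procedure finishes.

pivot = 8; lo=0, mid=0, hi=9
nums[mid]=-1<8: swap nums[0],nums[0]; lo=1,mid=1 → -1 8 -3 5 1 10 0 7 -6 9
nums[mid]=8=8: mid=2
nums[mid]=-3<8: swap nums[1],nums[2]; lo=2,mid=3 → -1 -3 8 5 1 10 0 7 -6 9
nums[mid]=5<8: swap nums[2],nums[3]; lo=3,mid=4 → -1 -3 5 8 1 10 0 7 -6 9
nums[mid]=1<8: swap nums[3],nums[4]; lo=4,mid=5 → -1 -3 5 1 8 10 0 7 -6 9
nums[mid]=10>8: swap nums[5],nums[9]; hi=8 → -1 -3 5 1 8 9 0 7 -6 10
nums[mid]=9>8: swap nums[5],nums[8]; hi=7 → -1 -3 5 1 8 -6 0 7 9 10
nums[mid]=-6<8: swap nums[4],nums[5]; lo=5,mid=6 → -1 -3 5 1 -6 8 0 7 9 10
nums[mid]=0<8: swap nums[5],nums[6]; lo=6,mid=7 → -1 -3 5 1 -6 0 8 7 9 10
nums[mid]=7<8: swap nums[6],nums[7]; lo=7,mid=8 → -1 -3 5 1 -6 0 7 8 9 10
end: lo=7, hi=7; nums = -1 -3 5 1 -6 0 7 8 9 10

-1 -3 5 1 -6 0 7 8 9 10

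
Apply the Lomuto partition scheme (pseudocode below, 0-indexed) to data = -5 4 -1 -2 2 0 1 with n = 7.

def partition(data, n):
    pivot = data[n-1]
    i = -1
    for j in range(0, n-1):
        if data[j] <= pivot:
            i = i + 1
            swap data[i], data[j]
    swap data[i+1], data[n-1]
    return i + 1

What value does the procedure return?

4

pivot=1, i=-1
j=0: -5≤1, i=0, swap(0,0) ⇒ -5 4 -1 -2 2 0 1
j=1: 4>1, skip
j=2: -1≤1, i=1, swap(1,2) ⇒ -5 -1 4 -2 2 0 1
j=3: -2≤1, i=2, swap(2,3) ⇒ -5 -1 -2 4 2 0 1
j=4: 2>1, skip
j=5: 0≤1, i=3, swap(3,5) ⇒ -5 -1 -2 0 2 4 1
swap(4,6) ⇒ -5 -1 -2 0 1 4 2; return 4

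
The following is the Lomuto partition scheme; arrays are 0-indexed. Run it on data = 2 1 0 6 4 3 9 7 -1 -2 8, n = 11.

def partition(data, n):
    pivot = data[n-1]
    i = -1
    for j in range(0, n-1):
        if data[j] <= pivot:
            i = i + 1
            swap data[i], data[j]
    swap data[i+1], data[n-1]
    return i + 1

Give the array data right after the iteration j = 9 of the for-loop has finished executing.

pivot=8, i=-1
j=0: 2≤8, i=0, swap(0,0) ⇒ 2 1 0 6 4 3 9 7 -1 -2 8
j=1: 1≤8, i=1, swap(1,1) ⇒ 2 1 0 6 4 3 9 7 -1 -2 8
j=2: 0≤8, i=2, swap(2,2) ⇒ 2 1 0 6 4 3 9 7 -1 -2 8
j=3: 6≤8, i=3, swap(3,3) ⇒ 2 1 0 6 4 3 9 7 -1 -2 8
j=4: 4≤8, i=4, swap(4,4) ⇒ 2 1 0 6 4 3 9 7 -1 -2 8
j=5: 3≤8, i=5, swap(5,5) ⇒ 2 1 0 6 4 3 9 7 -1 -2 8
j=6: 9>8, skip
j=7: 7≤8, i=6, swap(6,7) ⇒ 2 1 0 6 4 3 7 9 -1 -2 8
j=8: -1≤8, i=7, swap(7,8) ⇒ 2 1 0 6 4 3 7 -1 9 -2 8
j=9: -2≤8, i=8, swap(8,9) ⇒ 2 1 0 6 4 3 7 -1 -2 9 8
(after j=9) data = 2 1 0 6 4 3 7 -1 -2 9 8

2 1 0 6 4 3 7 -1 -2 9 8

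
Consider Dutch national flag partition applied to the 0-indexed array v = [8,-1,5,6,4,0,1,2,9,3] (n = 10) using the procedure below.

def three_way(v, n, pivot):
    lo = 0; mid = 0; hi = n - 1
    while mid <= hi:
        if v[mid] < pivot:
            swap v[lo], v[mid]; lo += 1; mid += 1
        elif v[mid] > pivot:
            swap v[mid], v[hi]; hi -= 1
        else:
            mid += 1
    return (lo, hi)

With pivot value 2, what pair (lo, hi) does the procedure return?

(3, 3)

pivot = 2; lo=0, mid=0, hi=9
v[mid]=8>2: swap v[0],v[9]; hi=8 → [3,-1,5,6,4,0,1,2,9,8]
v[mid]=3>2: swap v[0],v[8]; hi=7 → [9,-1,5,6,4,0,1,2,3,8]
v[mid]=9>2: swap v[0],v[7]; hi=6 → [2,-1,5,6,4,0,1,9,3,8]
v[mid]=2=2: mid=1
v[mid]=-1<2: swap v[0],v[1]; lo=1,mid=2 → [-1,2,5,6,4,0,1,9,3,8]
v[mid]=5>2: swap v[2],v[6]; hi=5 → [-1,2,1,6,4,0,5,9,3,8]
v[mid]=1<2: swap v[1],v[2]; lo=2,mid=3 → [-1,1,2,6,4,0,5,9,3,8]
v[mid]=6>2: swap v[3],v[5]; hi=4 → [-1,1,2,0,4,6,5,9,3,8]
v[mid]=0<2: swap v[2],v[3]; lo=3,mid=4 → [-1,1,0,2,4,6,5,9,3,8]
v[mid]=4>2: swap v[4],v[4]; hi=3 → [-1,1,0,2,4,6,5,9,3,8]
end: lo=3, hi=3; v = [-1,1,0,2,4,6,5,9,3,8]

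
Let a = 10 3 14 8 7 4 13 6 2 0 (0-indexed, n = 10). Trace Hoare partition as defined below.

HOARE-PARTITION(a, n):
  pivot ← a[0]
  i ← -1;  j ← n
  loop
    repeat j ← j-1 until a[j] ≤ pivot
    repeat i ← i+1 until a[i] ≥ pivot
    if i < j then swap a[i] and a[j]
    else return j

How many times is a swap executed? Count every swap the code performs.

3

pivot=10
j stops at 9 (0), i stops at 0 (10); swap ⇒ 0 3 14 8 7 4 13 6 2 10
j stops at 8 (2), i stops at 2 (14); swap ⇒ 0 3 2 8 7 4 13 6 14 10
j stops at 7 (6), i stops at 6 (13); swap ⇒ 0 3 2 8 7 4 6 13 14 10
j stops at 6, i stops at 7; i≥j ⇒ return 6. a=0 3 2 8 7 4 6 13 14 10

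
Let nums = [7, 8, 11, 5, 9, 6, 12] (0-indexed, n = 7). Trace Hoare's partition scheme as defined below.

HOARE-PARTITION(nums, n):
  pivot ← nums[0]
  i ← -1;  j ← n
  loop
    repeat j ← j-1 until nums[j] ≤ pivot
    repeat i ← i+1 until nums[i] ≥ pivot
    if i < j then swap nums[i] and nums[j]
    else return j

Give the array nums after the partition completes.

[6, 5, 11, 8, 9, 7, 12]

pivot = nums[0] = 7; i = -1, j = 7
j→5 (nums[5]=6≤7), i→0 (nums[0]=7≥7); i<j, swap → [6, 8, 11, 5, 9, 7, 12]
j→3 (nums[3]=5≤7), i→1 (nums[1]=8≥7); i<j, swap → [6, 5, 11, 8, 9, 7, 12]
j→1, i→2; i≥j, return j=1. nums = [6, 5, 11, 8, 9, 7, 12]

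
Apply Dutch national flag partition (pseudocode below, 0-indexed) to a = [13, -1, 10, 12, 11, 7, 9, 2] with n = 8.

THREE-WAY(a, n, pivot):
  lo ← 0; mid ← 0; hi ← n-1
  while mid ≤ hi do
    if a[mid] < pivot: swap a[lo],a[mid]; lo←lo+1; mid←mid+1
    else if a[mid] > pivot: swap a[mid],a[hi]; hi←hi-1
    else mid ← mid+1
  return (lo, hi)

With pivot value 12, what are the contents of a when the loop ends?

pivot = 12; lo=0, mid=0, hi=7
a[mid]=13>12: swap a[0],a[7]; hi=6 → [2, -1, 10, 12, 11, 7, 9, 13]
a[mid]=2<12: swap a[0],a[0]; lo=1,mid=1 → [2, -1, 10, 12, 11, 7, 9, 13]
a[mid]=-1<12: swap a[1],a[1]; lo=2,mid=2 → [2, -1, 10, 12, 11, 7, 9, 13]
a[mid]=10<12: swap a[2],a[2]; lo=3,mid=3 → [2, -1, 10, 12, 11, 7, 9, 13]
a[mid]=12=12: mid=4
a[mid]=11<12: swap a[3],a[4]; lo=4,mid=5 → [2, -1, 10, 11, 12, 7, 9, 13]
a[mid]=7<12: swap a[4],a[5]; lo=5,mid=6 → [2, -1, 10, 11, 7, 12, 9, 13]
a[mid]=9<12: swap a[5],a[6]; lo=6,mid=7 → [2, -1, 10, 11, 7, 9, 12, 13]
end: lo=6, hi=6; a = [2, -1, 10, 11, 7, 9, 12, 13]

[2, -1, 10, 11, 7, 9, 12, 13]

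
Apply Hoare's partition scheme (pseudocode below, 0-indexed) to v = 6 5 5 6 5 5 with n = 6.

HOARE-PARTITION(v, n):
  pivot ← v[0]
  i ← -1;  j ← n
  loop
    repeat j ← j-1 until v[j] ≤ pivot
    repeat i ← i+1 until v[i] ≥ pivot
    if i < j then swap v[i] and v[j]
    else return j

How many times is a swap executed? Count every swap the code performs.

pivot=6
j stops at 5 (5), i stops at 0 (6); swap ⇒ 5 5 5 6 5 6
j stops at 4 (5), i stops at 3 (6); swap ⇒ 5 5 5 5 6 6
j stops at 3, i stops at 4; i≥j ⇒ return 3. v=5 5 5 5 6 6

2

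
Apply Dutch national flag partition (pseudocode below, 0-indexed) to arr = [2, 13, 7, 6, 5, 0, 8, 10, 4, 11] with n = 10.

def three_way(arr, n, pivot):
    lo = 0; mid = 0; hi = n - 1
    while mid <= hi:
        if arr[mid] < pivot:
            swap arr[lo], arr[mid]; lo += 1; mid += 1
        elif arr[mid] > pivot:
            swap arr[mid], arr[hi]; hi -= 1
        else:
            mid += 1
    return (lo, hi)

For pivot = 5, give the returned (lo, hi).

pivot = 5; lo=0, mid=0, hi=9
arr[mid]=2<5: swap arr[0],arr[0]; lo=1,mid=1 → [2, 13, 7, 6, 5, 0, 8, 10, 4, 11]
arr[mid]=13>5: swap arr[1],arr[9]; hi=8 → [2, 11, 7, 6, 5, 0, 8, 10, 4, 13]
arr[mid]=11>5: swap arr[1],arr[8]; hi=7 → [2, 4, 7, 6, 5, 0, 8, 10, 11, 13]
arr[mid]=4<5: swap arr[1],arr[1]; lo=2,mid=2 → [2, 4, 7, 6, 5, 0, 8, 10, 11, 13]
arr[mid]=7>5: swap arr[2],arr[7]; hi=6 → [2, 4, 10, 6, 5, 0, 8, 7, 11, 13]
arr[mid]=10>5: swap arr[2],arr[6]; hi=5 → [2, 4, 8, 6, 5, 0, 10, 7, 11, 13]
arr[mid]=8>5: swap arr[2],arr[5]; hi=4 → [2, 4, 0, 6, 5, 8, 10, 7, 11, 13]
arr[mid]=0<5: swap arr[2],arr[2]; lo=3,mid=3 → [2, 4, 0, 6, 5, 8, 10, 7, 11, 13]
arr[mid]=6>5: swap arr[3],arr[4]; hi=3 → [2, 4, 0, 5, 6, 8, 10, 7, 11, 13]
arr[mid]=5=5: mid=4
end: lo=3, hi=3; arr = [2, 4, 0, 5, 6, 8, 10, 7, 11, 13]

(3, 3)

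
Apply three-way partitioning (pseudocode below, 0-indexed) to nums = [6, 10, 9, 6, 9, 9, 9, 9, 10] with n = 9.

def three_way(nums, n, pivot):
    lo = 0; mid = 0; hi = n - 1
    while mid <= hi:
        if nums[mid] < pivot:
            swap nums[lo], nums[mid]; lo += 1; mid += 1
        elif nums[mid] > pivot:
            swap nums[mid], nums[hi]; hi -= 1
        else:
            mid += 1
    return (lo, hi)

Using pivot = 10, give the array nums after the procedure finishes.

[6, 9, 6, 9, 9, 9, 9, 10, 10]

pivot = 10; lo=0, mid=0, hi=8
nums[mid]=6<10: swap nums[0],nums[0]; lo=1,mid=1 → [6, 10, 9, 6, 9, 9, 9, 9, 10]
nums[mid]=10=10: mid=2
nums[mid]=9<10: swap nums[1],nums[2]; lo=2,mid=3 → [6, 9, 10, 6, 9, 9, 9, 9, 10]
nums[mid]=6<10: swap nums[2],nums[3]; lo=3,mid=4 → [6, 9, 6, 10, 9, 9, 9, 9, 10]
nums[mid]=9<10: swap nums[3],nums[4]; lo=4,mid=5 → [6, 9, 6, 9, 10, 9, 9, 9, 10]
nums[mid]=9<10: swap nums[4],nums[5]; lo=5,mid=6 → [6, 9, 6, 9, 9, 10, 9, 9, 10]
nums[mid]=9<10: swap nums[5],nums[6]; lo=6,mid=7 → [6, 9, 6, 9, 9, 9, 10, 9, 10]
nums[mid]=9<10: swap nums[6],nums[7]; lo=7,mid=8 → [6, 9, 6, 9, 9, 9, 9, 10, 10]
nums[mid]=10=10: mid=9
end: lo=7, hi=8; nums = [6, 9, 6, 9, 9, 9, 9, 10, 10]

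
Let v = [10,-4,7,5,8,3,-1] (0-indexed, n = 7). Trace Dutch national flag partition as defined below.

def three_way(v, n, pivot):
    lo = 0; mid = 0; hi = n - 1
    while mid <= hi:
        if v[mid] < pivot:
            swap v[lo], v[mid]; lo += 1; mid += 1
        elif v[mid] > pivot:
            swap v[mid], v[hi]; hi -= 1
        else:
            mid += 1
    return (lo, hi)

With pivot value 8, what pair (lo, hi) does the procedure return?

(5, 5)

pivot = 8; lo=0, mid=0, hi=6
v[mid]=10>8: swap v[0],v[6]; hi=5 → [-1,-4,7,5,8,3,10]
v[mid]=-1<8: swap v[0],v[0]; lo=1,mid=1 → [-1,-4,7,5,8,3,10]
v[mid]=-4<8: swap v[1],v[1]; lo=2,mid=2 → [-1,-4,7,5,8,3,10]
v[mid]=7<8: swap v[2],v[2]; lo=3,mid=3 → [-1,-4,7,5,8,3,10]
v[mid]=5<8: swap v[3],v[3]; lo=4,mid=4 → [-1,-4,7,5,8,3,10]
v[mid]=8=8: mid=5
v[mid]=3<8: swap v[4],v[5]; lo=5,mid=6 → [-1,-4,7,5,3,8,10]
end: lo=5, hi=5; v = [-1,-4,7,5,3,8,10]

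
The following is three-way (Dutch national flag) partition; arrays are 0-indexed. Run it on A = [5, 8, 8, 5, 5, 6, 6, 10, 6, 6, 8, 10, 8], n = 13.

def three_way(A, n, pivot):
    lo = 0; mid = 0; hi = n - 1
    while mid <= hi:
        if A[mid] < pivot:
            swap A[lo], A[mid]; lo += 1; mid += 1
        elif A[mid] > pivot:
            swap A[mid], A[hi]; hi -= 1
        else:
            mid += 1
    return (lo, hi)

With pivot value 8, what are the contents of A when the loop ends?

[5, 5, 5, 6, 6, 6, 6, 8, 8, 8, 8, 10, 10]

pivot = 8; lo=0, mid=0, hi=12
A[mid]=5<8: swap A[0],A[0]; lo=1,mid=1 → [5, 8, 8, 5, 5, 6, 6, 10, 6, 6, 8, 10, 8]
A[mid]=8=8: mid=2
A[mid]=8=8: mid=3
A[mid]=5<8: swap A[1],A[3]; lo=2,mid=4 → [5, 5, 8, 8, 5, 6, 6, 10, 6, 6, 8, 10, 8]
A[mid]=5<8: swap A[2],A[4]; lo=3,mid=5 → [5, 5, 5, 8, 8, 6, 6, 10, 6, 6, 8, 10, 8]
A[mid]=6<8: swap A[3],A[5]; lo=4,mid=6 → [5, 5, 5, 6, 8, 8, 6, 10, 6, 6, 8, 10, 8]
A[mid]=6<8: swap A[4],A[6]; lo=5,mid=7 → [5, 5, 5, 6, 6, 8, 8, 10, 6, 6, 8, 10, 8]
A[mid]=10>8: swap A[7],A[12]; hi=11 → [5, 5, 5, 6, 6, 8, 8, 8, 6, 6, 8, 10, 10]
A[mid]=8=8: mid=8
A[mid]=6<8: swap A[5],A[8]; lo=6,mid=9 → [5, 5, 5, 6, 6, 6, 8, 8, 8, 6, 8, 10, 10]
A[mid]=6<8: swap A[6],A[9]; lo=7,mid=10 → [5, 5, 5, 6, 6, 6, 6, 8, 8, 8, 8, 10, 10]
A[mid]=8=8: mid=11
A[mid]=10>8: swap A[11],A[11]; hi=10 → [5, 5, 5, 6, 6, 6, 6, 8, 8, 8, 8, 10, 10]
end: lo=7, hi=10; A = [5, 5, 5, 6, 6, 6, 6, 8, 8, 8, 8, 10, 10]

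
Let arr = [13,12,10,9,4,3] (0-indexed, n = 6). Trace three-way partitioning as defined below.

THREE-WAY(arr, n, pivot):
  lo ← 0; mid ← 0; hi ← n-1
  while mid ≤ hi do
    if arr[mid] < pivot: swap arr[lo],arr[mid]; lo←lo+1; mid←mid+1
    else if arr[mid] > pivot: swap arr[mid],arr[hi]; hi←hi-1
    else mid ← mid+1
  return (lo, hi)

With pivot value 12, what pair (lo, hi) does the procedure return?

(4, 4)

lo=0 mid=0 hi=5
13>12: swap(0,5), hi=4 ⇒ [3,12,10,9,4,13]
3<12: swap(0,0), lo=1 mid=1 ⇒ [3,12,10,9,4,13]
12=12: mid=2
10<12: swap(1,2), lo=2 mid=3 ⇒ [3,10,12,9,4,13]
9<12: swap(2,3), lo=3 mid=4 ⇒ [3,10,9,12,4,13]
4<12: swap(3,4), lo=4 mid=5 ⇒ [3,10,9,4,12,13]
done. lo=4 hi=4; arr=[3,10,9,4,12,13]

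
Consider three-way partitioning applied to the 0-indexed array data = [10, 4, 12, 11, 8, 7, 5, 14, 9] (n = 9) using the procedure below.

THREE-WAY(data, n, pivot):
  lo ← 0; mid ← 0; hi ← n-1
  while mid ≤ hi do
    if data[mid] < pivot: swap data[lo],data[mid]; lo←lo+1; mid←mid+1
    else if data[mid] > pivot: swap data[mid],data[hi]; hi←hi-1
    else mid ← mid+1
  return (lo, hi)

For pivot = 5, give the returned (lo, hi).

(1, 1)

pivot = 5; lo=0, mid=0, hi=8
data[mid]=10>5: swap data[0],data[8]; hi=7 → [9, 4, 12, 11, 8, 7, 5, 14, 10]
data[mid]=9>5: swap data[0],data[7]; hi=6 → [14, 4, 12, 11, 8, 7, 5, 9, 10]
data[mid]=14>5: swap data[0],data[6]; hi=5 → [5, 4, 12, 11, 8, 7, 14, 9, 10]
data[mid]=5=5: mid=1
data[mid]=4<5: swap data[0],data[1]; lo=1,mid=2 → [4, 5, 12, 11, 8, 7, 14, 9, 10]
data[mid]=12>5: swap data[2],data[5]; hi=4 → [4, 5, 7, 11, 8, 12, 14, 9, 10]
data[mid]=7>5: swap data[2],data[4]; hi=3 → [4, 5, 8, 11, 7, 12, 14, 9, 10]
data[mid]=8>5: swap data[2],data[3]; hi=2 → [4, 5, 11, 8, 7, 12, 14, 9, 10]
data[mid]=11>5: swap data[2],data[2]; hi=1 → [4, 5, 11, 8, 7, 12, 14, 9, 10]
end: lo=1, hi=1; data = [4, 5, 11, 8, 7, 12, 14, 9, 10]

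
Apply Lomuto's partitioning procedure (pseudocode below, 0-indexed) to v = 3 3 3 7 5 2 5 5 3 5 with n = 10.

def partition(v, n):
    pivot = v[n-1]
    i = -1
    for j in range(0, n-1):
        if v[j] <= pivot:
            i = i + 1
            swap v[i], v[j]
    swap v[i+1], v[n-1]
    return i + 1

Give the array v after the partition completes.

3 3 3 5 2 5 5 3 5 7

pivot=5, i=-1
j=0: 3≤5, i=0, swap(0,0) ⇒ 3 3 3 7 5 2 5 5 3 5
j=1: 3≤5, i=1, swap(1,1) ⇒ 3 3 3 7 5 2 5 5 3 5
j=2: 3≤5, i=2, swap(2,2) ⇒ 3 3 3 7 5 2 5 5 3 5
j=3: 7>5, skip
j=4: 5≤5, i=3, swap(3,4) ⇒ 3 3 3 5 7 2 5 5 3 5
j=5: 2≤5, i=4, swap(4,5) ⇒ 3 3 3 5 2 7 5 5 3 5
j=6: 5≤5, i=5, swap(5,6) ⇒ 3 3 3 5 2 5 7 5 3 5
j=7: 5≤5, i=6, swap(6,7) ⇒ 3 3 3 5 2 5 5 7 3 5
j=8: 3≤5, i=7, swap(7,8) ⇒ 3 3 3 5 2 5 5 3 7 5
swap(8,9) ⇒ 3 3 3 5 2 5 5 3 5 7; return 8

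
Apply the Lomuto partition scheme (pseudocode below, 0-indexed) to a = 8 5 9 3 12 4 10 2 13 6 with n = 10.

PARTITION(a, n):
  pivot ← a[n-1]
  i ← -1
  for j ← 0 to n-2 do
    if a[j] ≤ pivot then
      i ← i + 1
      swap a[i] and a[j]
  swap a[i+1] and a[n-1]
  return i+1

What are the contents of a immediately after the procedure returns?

pivot = a[9] = 6; i = -1
j=0: a[0]=8 > 6 → no swap
j=1: a[1]=5 ≤ 6 → i=0, swap a[0],a[1] → 5 8 9 3 12 4 10 2 13 6
j=2: a[2]=9 > 6 → no swap
j=3: a[3]=3 ≤ 6 → i=1, swap a[1],a[3] → 5 3 9 8 12 4 10 2 13 6
j=4: a[4]=12 > 6 → no swap
j=5: a[5]=4 ≤ 6 → i=2, swap a[2],a[5] → 5 3 4 8 12 9 10 2 13 6
j=6: a[6]=10 > 6 → no swap
j=7: a[7]=2 ≤ 6 → i=3, swap a[3],a[7] → 5 3 4 2 12 9 10 8 13 6
j=8: a[8]=13 > 6 → no swap
final swap a[4],a[9] → 5 3 4 2 6 9 10 8 13 12; return 4

5 3 4 2 6 9 10 8 13 12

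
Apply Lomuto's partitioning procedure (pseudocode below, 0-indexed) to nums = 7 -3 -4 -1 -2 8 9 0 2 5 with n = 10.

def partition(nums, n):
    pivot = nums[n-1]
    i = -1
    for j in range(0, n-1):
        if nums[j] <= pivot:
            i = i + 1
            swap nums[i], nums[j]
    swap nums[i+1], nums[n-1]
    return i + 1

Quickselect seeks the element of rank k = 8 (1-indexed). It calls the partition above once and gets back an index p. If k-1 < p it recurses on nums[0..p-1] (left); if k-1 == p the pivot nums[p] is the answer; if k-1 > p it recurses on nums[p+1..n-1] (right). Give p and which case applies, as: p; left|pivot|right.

pivot = nums[9] = 5; i = -1
j=0: nums[0]=7 > 5 → no swap
j=1: nums[1]=-3 ≤ 5 → i=0, swap nums[0],nums[1] → -3 7 -4 -1 -2 8 9 0 2 5
j=2: nums[2]=-4 ≤ 5 → i=1, swap nums[1],nums[2] → -3 -4 7 -1 -2 8 9 0 2 5
j=3: nums[3]=-1 ≤ 5 → i=2, swap nums[2],nums[3] → -3 -4 -1 7 -2 8 9 0 2 5
j=4: nums[4]=-2 ≤ 5 → i=3, swap nums[3],nums[4] → -3 -4 -1 -2 7 8 9 0 2 5
j=5: nums[5]=8 > 5 → no swap
j=6: nums[6]=9 > 5 → no swap
j=7: nums[7]=0 ≤ 5 → i=4, swap nums[4],nums[7] → -3 -4 -1 -2 0 8 9 7 2 5
j=8: nums[8]=2 ≤ 5 → i=5, swap nums[5],nums[8] → -3 -4 -1 -2 0 2 9 7 8 5
final swap nums[6],nums[9] → -3 -4 -1 -2 0 2 5 7 8 9; return 6
p = 6; k-1 = 7 > 6 ⇒ right

6; right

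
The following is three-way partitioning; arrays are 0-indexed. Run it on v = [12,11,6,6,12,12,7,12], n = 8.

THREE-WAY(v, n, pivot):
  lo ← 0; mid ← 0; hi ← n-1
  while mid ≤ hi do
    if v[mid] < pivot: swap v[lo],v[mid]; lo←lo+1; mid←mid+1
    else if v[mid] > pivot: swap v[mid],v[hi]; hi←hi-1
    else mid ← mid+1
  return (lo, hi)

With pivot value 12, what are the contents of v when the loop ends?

[11,6,6,7,12,12,12,12]

pivot = 12; lo=0, mid=0, hi=7
v[mid]=12=12: mid=1
v[mid]=11<12: swap v[0],v[1]; lo=1,mid=2 → [11,12,6,6,12,12,7,12]
v[mid]=6<12: swap v[1],v[2]; lo=2,mid=3 → [11,6,12,6,12,12,7,12]
v[mid]=6<12: swap v[2],v[3]; lo=3,mid=4 → [11,6,6,12,12,12,7,12]
v[mid]=12=12: mid=5
v[mid]=12=12: mid=6
v[mid]=7<12: swap v[3],v[6]; lo=4,mid=7 → [11,6,6,7,12,12,12,12]
v[mid]=12=12: mid=8
end: lo=4, hi=7; v = [11,6,6,7,12,12,12,12]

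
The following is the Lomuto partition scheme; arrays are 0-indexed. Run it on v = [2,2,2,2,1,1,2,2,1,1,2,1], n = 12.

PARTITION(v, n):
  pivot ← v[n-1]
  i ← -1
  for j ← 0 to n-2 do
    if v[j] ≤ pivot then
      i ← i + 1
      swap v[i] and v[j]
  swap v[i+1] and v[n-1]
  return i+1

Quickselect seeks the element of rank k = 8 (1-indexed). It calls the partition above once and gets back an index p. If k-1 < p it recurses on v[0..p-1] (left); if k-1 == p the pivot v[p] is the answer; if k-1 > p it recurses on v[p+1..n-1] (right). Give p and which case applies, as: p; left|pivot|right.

pivot = v[11] = 1; i = -1
j=0: v[0]=2 > 1 → no swap
j=1: v[1]=2 > 1 → no swap
j=2: v[2]=2 > 1 → no swap
j=3: v[3]=2 > 1 → no swap
j=4: v[4]=1 ≤ 1 → i=0, swap v[0],v[4] → [1,2,2,2,2,1,2,2,1,1,2,1]
j=5: v[5]=1 ≤ 1 → i=1, swap v[1],v[5] → [1,1,2,2,2,2,2,2,1,1,2,1]
j=6: v[6]=2 > 1 → no swap
j=7: v[7]=2 > 1 → no swap
j=8: v[8]=1 ≤ 1 → i=2, swap v[2],v[8] → [1,1,1,2,2,2,2,2,2,1,2,1]
j=9: v[9]=1 ≤ 1 → i=3, swap v[3],v[9] → [1,1,1,1,2,2,2,2,2,2,2,1]
j=10: v[10]=2 > 1 → no swap
final swap v[4],v[11] → [1,1,1,1,1,2,2,2,2,2,2,2]; return 4
p = 4; k-1 = 7 > 4 ⇒ right

4; right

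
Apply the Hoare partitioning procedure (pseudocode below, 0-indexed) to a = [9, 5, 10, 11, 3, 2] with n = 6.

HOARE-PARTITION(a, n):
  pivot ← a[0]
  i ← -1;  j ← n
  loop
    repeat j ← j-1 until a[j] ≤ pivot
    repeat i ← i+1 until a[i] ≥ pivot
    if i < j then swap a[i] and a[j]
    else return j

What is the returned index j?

2

pivot = a[0] = 9; i = -1, j = 6
j→5 (a[5]=2≤9), i→0 (a[0]=9≥9); i<j, swap → [2, 5, 10, 11, 3, 9]
j→4 (a[4]=3≤9), i→2 (a[2]=10≥9); i<j, swap → [2, 5, 3, 11, 10, 9]
j→2, i→3; i≥j, return j=2. a = [2, 5, 3, 11, 10, 9]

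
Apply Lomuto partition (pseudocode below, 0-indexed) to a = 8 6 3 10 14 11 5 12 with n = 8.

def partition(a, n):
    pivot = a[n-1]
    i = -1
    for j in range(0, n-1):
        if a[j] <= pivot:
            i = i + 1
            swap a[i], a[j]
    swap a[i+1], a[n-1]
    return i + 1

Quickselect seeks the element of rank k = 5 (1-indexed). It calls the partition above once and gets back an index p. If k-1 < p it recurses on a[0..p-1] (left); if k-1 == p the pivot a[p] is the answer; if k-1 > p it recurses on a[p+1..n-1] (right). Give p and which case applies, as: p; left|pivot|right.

pivot = a[7] = 12; i = -1
j=0: a[0]=8 ≤ 12 → i=0, swap a[0],a[0] (no change) → 8 6 3 10 14 11 5 12
j=1: a[1]=6 ≤ 12 → i=1, swap a[1],a[1] (no change) → 8 6 3 10 14 11 5 12
j=2: a[2]=3 ≤ 12 → i=2, swap a[2],a[2] (no change) → 8 6 3 10 14 11 5 12
j=3: a[3]=10 ≤ 12 → i=3, swap a[3],a[3] (no change) → 8 6 3 10 14 11 5 12
j=4: a[4]=14 > 12 → no swap
j=5: a[5]=11 ≤ 12 → i=4, swap a[4],a[5] → 8 6 3 10 11 14 5 12
j=6: a[6]=5 ≤ 12 → i=5, swap a[5],a[6] → 8 6 3 10 11 5 14 12
final swap a[6],a[7] → 8 6 3 10 11 5 12 14; return 6
p = 6; k-1 = 4 < 6 ⇒ left

6; left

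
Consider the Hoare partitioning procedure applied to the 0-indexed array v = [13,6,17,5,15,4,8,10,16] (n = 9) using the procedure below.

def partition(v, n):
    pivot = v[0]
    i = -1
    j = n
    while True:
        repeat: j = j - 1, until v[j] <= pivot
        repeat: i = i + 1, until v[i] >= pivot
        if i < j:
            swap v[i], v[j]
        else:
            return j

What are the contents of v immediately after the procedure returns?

[10,6,8,5,4,15,17,13,16]

pivot=13
j stops at 7 (10), i stops at 0 (13); swap ⇒ [10,6,17,5,15,4,8,13,16]
j stops at 6 (8), i stops at 2 (17); swap ⇒ [10,6,8,5,15,4,17,13,16]
j stops at 5 (4), i stops at 4 (15); swap ⇒ [10,6,8,5,4,15,17,13,16]
j stops at 4, i stops at 5; i≥j ⇒ return 4. v=[10,6,8,5,4,15,17,13,16]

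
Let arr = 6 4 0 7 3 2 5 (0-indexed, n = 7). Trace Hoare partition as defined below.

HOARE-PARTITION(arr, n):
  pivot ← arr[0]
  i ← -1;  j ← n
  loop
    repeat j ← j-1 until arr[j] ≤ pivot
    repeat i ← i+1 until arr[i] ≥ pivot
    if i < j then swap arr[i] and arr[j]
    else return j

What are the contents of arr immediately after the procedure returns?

pivot=6
j stops at 6 (5), i stops at 0 (6); swap ⇒ 5 4 0 7 3 2 6
j stops at 5 (2), i stops at 3 (7); swap ⇒ 5 4 0 2 3 7 6
j stops at 4, i stops at 5; i≥j ⇒ return 4. arr=5 4 0 2 3 7 6

5 4 0 2 3 7 6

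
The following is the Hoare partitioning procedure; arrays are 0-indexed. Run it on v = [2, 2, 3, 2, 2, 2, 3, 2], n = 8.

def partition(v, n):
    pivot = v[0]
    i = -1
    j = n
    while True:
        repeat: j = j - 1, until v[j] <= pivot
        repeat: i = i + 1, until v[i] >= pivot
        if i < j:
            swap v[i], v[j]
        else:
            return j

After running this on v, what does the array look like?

[2, 2, 2, 2, 3, 2, 3, 2]

pivot=2
j stops at 7 (2), i stops at 0 (2); swap ⇒ [2, 2, 3, 2, 2, 2, 3, 2]
j stops at 5 (2), i stops at 1 (2); swap ⇒ [2, 2, 3, 2, 2, 2, 3, 2]
j stops at 4 (2), i stops at 2 (3); swap ⇒ [2, 2, 2, 2, 3, 2, 3, 2]
j stops at 3, i stops at 3; i≥j ⇒ return 3. v=[2, 2, 2, 2, 3, 2, 3, 2]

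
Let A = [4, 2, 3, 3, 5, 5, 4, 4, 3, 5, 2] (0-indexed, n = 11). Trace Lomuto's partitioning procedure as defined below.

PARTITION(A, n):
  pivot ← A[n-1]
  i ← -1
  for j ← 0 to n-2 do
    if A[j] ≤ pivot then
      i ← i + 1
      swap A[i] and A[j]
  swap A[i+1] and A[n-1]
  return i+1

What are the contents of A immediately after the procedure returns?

pivot=2, i=-1
j=0: 4>2, skip
j=1: 2≤2, i=0, swap(0,1) ⇒ [2, 4, 3, 3, 5, 5, 4, 4, 3, 5, 2]
j=2: 3>2, skip
j=3: 3>2, skip
j=4: 5>2, skip
j=5: 5>2, skip
j=6: 4>2, skip
j=7: 4>2, skip
j=8: 3>2, skip
j=9: 5>2, skip
swap(1,10) ⇒ [2, 2, 3, 3, 5, 5, 4, 4, 3, 5, 4]; return 1

[2, 2, 3, 3, 5, 5, 4, 4, 3, 5, 4]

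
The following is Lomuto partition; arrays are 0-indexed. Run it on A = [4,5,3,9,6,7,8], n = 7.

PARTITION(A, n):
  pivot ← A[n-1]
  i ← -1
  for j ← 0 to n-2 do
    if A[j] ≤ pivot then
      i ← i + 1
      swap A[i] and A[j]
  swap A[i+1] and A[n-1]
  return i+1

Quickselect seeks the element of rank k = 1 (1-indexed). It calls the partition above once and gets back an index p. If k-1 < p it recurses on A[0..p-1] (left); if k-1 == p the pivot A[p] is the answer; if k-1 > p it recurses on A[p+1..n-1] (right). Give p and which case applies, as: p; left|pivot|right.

5; left

pivot=8, i=-1
j=0: 4≤8, i=0, swap(0,0) ⇒ [4,5,3,9,6,7,8]
j=1: 5≤8, i=1, swap(1,1) ⇒ [4,5,3,9,6,7,8]
j=2: 3≤8, i=2, swap(2,2) ⇒ [4,5,3,9,6,7,8]
j=3: 9>8, skip
j=4: 6≤8, i=3, swap(3,4) ⇒ [4,5,3,6,9,7,8]
j=5: 7≤8, i=4, swap(4,5) ⇒ [4,5,3,6,7,9,8]
swap(5,6) ⇒ [4,5,3,6,7,8,9]; return 5
p = 5; k-1 = 0 < 5 ⇒ left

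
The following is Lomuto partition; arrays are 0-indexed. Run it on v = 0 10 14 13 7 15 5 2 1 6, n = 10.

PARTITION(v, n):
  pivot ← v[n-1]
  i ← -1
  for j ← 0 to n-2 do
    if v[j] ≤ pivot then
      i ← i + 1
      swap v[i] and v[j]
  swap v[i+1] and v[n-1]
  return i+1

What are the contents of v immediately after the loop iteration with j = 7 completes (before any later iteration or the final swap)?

pivot=6, i=-1
j=0: 0≤6, i=0, swap(0,0) ⇒ 0 10 14 13 7 15 5 2 1 6
j=1: 10>6, skip
j=2: 14>6, skip
j=3: 13>6, skip
j=4: 7>6, skip
j=5: 15>6, skip
j=6: 5≤6, i=1, swap(1,6) ⇒ 0 5 14 13 7 15 10 2 1 6
j=7: 2≤6, i=2, swap(2,7) ⇒ 0 5 2 13 7 15 10 14 1 6
(after j=7) v = 0 5 2 13 7 15 10 14 1 6

0 5 2 13 7 15 10 14 1 6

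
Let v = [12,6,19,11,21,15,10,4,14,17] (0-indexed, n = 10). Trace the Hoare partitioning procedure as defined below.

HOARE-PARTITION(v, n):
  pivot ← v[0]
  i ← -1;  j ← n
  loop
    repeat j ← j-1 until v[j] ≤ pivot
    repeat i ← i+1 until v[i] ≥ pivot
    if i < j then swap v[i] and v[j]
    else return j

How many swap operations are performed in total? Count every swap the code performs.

pivot = v[0] = 12; i = -1, j = 10
j→7 (v[7]=4≤12), i→0 (v[0]=12≥12); i<j, swap → [4,6,19,11,21,15,10,12,14,17]
j→6 (v[6]=10≤12), i→2 (v[2]=19≥12); i<j, swap → [4,6,10,11,21,15,19,12,14,17]
j→3, i→4; i≥j, return j=3. v = [4,6,10,11,21,15,19,12,14,17]

2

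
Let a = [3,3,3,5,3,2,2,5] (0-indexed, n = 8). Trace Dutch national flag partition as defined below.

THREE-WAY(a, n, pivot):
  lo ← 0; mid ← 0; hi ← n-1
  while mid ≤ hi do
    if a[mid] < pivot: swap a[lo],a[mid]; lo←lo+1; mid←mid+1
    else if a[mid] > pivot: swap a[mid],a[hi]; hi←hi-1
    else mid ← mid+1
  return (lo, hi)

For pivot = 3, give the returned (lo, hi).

(2, 5)

pivot = 3; lo=0, mid=0, hi=7
a[mid]=3=3: mid=1
a[mid]=3=3: mid=2
a[mid]=3=3: mid=3
a[mid]=5>3: swap a[3],a[7]; hi=6 → [3,3,3,5,3,2,2,5]
a[mid]=5>3: swap a[3],a[6]; hi=5 → [3,3,3,2,3,2,5,5]
a[mid]=2<3: swap a[0],a[3]; lo=1,mid=4 → [2,3,3,3,3,2,5,5]
a[mid]=3=3: mid=5
a[mid]=2<3: swap a[1],a[5]; lo=2,mid=6 → [2,2,3,3,3,3,5,5]
end: lo=2, hi=5; a = [2,2,3,3,3,3,5,5]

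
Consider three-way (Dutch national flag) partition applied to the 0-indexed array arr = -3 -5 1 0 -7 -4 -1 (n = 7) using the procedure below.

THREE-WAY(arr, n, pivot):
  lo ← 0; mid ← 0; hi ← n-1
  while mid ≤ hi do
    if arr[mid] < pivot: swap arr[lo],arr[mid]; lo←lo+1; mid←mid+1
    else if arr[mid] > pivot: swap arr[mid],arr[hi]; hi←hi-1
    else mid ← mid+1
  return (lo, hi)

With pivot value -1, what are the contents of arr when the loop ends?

lo=0 mid=0 hi=6
-3<-1: swap(0,0), lo=1 mid=1 ⇒ -3 -5 1 0 -7 -4 -1
-5<-1: swap(1,1), lo=2 mid=2 ⇒ -3 -5 1 0 -7 -4 -1
1>-1: swap(2,6), hi=5 ⇒ -3 -5 -1 0 -7 -4 1
-1=-1: mid=3
0>-1: swap(3,5), hi=4 ⇒ -3 -5 -1 -4 -7 0 1
-4<-1: swap(2,3), lo=3 mid=4 ⇒ -3 -5 -4 -1 -7 0 1
-7<-1: swap(3,4), lo=4 mid=5 ⇒ -3 -5 -4 -7 -1 0 1
done. lo=4 hi=4; arr=-3 -5 -4 -7 -1 0 1

-3 -5 -4 -7 -1 0 1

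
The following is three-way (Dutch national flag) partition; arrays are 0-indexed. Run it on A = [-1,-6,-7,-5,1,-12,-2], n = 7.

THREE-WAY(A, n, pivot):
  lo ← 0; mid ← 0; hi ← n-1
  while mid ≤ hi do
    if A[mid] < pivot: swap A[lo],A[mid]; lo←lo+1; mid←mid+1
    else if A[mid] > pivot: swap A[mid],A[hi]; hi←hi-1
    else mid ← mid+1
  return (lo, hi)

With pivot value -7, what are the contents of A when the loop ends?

[-12,-7,-5,1,-6,-2,-1]

pivot = -7; lo=0, mid=0, hi=6
A[mid]=-1>-7: swap A[0],A[6]; hi=5 → [-2,-6,-7,-5,1,-12,-1]
A[mid]=-2>-7: swap A[0],A[5]; hi=4 → [-12,-6,-7,-5,1,-2,-1]
A[mid]=-12<-7: swap A[0],A[0]; lo=1,mid=1 → [-12,-6,-7,-5,1,-2,-1]
A[mid]=-6>-7: swap A[1],A[4]; hi=3 → [-12,1,-7,-5,-6,-2,-1]
A[mid]=1>-7: swap A[1],A[3]; hi=2 → [-12,-5,-7,1,-6,-2,-1]
A[mid]=-5>-7: swap A[1],A[2]; hi=1 → [-12,-7,-5,1,-6,-2,-1]
A[mid]=-7=-7: mid=2
end: lo=1, hi=1; A = [-12,-7,-5,1,-6,-2,-1]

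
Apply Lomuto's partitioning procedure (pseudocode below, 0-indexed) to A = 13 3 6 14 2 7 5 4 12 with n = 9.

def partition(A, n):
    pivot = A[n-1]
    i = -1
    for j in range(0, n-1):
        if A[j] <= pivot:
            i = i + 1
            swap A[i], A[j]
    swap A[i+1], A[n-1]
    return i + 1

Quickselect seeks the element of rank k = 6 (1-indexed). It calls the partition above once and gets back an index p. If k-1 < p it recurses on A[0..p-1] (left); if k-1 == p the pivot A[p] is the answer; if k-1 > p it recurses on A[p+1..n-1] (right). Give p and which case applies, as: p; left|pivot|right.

pivot = A[8] = 12; i = -1
j=0: A[0]=13 > 12 → no swap
j=1: A[1]=3 ≤ 12 → i=0, swap A[0],A[1] → 3 13 6 14 2 7 5 4 12
j=2: A[2]=6 ≤ 12 → i=1, swap A[1],A[2] → 3 6 13 14 2 7 5 4 12
j=3: A[3]=14 > 12 → no swap
j=4: A[4]=2 ≤ 12 → i=2, swap A[2],A[4] → 3 6 2 14 13 7 5 4 12
j=5: A[5]=7 ≤ 12 → i=3, swap A[3],A[5] → 3 6 2 7 13 14 5 4 12
j=6: A[6]=5 ≤ 12 → i=4, swap A[4],A[6] → 3 6 2 7 5 14 13 4 12
j=7: A[7]=4 ≤ 12 → i=5, swap A[5],A[7] → 3 6 2 7 5 4 13 14 12
final swap A[6],A[8] → 3 6 2 7 5 4 12 14 13; return 6
p = 6; k-1 = 5 < 6 ⇒ left

6; left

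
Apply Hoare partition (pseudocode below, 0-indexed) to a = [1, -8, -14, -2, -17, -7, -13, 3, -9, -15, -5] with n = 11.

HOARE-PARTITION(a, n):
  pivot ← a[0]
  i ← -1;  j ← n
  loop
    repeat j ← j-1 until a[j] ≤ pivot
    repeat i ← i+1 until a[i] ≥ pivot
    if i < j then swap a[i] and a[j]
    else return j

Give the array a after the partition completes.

[-5, -8, -14, -2, -17, -7, -13, -15, -9, 3, 1]

pivot=1
j stops at 10 (-5), i stops at 0 (1); swap ⇒ [-5, -8, -14, -2, -17, -7, -13, 3, -9, -15, 1]
j stops at 9 (-15), i stops at 7 (3); swap ⇒ [-5, -8, -14, -2, -17, -7, -13, -15, -9, 3, 1]
j stops at 8, i stops at 9; i≥j ⇒ return 8. a=[-5, -8, -14, -2, -17, -7, -13, -15, -9, 3, 1]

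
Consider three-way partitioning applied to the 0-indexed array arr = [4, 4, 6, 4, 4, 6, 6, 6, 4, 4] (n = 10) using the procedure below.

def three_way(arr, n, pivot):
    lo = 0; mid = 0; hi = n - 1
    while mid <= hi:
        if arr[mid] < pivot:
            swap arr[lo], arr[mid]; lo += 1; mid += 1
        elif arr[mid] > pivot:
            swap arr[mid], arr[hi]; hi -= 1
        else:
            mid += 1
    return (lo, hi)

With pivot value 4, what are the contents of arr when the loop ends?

[4, 4, 4, 4, 4, 4, 6, 6, 6, 6]

lo=0 mid=0 hi=9
4=4: mid=1
4=4: mid=2
6>4: swap(2,9), hi=8 ⇒ [4, 4, 4, 4, 4, 6, 6, 6, 4, 6]
4=4: mid=3
4=4: mid=4
4=4: mid=5
6>4: swap(5,8), hi=7 ⇒ [4, 4, 4, 4, 4, 4, 6, 6, 6, 6]
4=4: mid=6
6>4: swap(6,7), hi=6 ⇒ [4, 4, 4, 4, 4, 4, 6, 6, 6, 6]
6>4: swap(6,6), hi=5 ⇒ [4, 4, 4, 4, 4, 4, 6, 6, 6, 6]
done. lo=0 hi=5; arr=[4, 4, 4, 4, 4, 4, 6, 6, 6, 6]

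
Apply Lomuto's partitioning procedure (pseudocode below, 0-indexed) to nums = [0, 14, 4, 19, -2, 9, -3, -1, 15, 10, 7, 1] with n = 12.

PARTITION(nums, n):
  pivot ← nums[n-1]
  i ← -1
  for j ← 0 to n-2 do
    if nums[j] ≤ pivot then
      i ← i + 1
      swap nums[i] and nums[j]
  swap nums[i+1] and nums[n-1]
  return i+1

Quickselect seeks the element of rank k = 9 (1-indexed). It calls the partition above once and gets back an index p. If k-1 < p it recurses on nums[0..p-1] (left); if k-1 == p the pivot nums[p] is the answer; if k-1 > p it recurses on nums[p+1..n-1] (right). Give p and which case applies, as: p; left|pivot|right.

pivot = nums[11] = 1; i = -1
j=0: nums[0]=0 ≤ 1 → i=0, swap nums[0],nums[0] (no change) → [0, 14, 4, 19, -2, 9, -3, -1, 15, 10, 7, 1]
j=1: nums[1]=14 > 1 → no swap
j=2: nums[2]=4 > 1 → no swap
j=3: nums[3]=19 > 1 → no swap
j=4: nums[4]=-2 ≤ 1 → i=1, swap nums[1],nums[4] → [0, -2, 4, 19, 14, 9, -3, -1, 15, 10, 7, 1]
j=5: nums[5]=9 > 1 → no swap
j=6: nums[6]=-3 ≤ 1 → i=2, swap nums[2],nums[6] → [0, -2, -3, 19, 14, 9, 4, -1, 15, 10, 7, 1]
j=7: nums[7]=-1 ≤ 1 → i=3, swap nums[3],nums[7] → [0, -2, -3, -1, 14, 9, 4, 19, 15, 10, 7, 1]
j=8: nums[8]=15 > 1 → no swap
j=9: nums[9]=10 > 1 → no swap
j=10: nums[10]=7 > 1 → no swap
final swap nums[4],nums[11] → [0, -2, -3, -1, 1, 9, 4, 19, 15, 10, 7, 14]; return 4
p = 4; k-1 = 8 > 4 ⇒ right

4; right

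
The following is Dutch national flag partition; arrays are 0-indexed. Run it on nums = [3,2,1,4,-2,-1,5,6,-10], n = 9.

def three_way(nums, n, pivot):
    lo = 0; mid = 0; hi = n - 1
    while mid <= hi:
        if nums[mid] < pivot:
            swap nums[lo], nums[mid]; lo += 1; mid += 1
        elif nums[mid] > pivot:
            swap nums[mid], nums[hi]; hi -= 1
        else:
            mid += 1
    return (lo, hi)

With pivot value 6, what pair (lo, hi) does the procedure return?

(8, 8)

lo=0 mid=0 hi=8
3<6: swap(0,0), lo=1 mid=1 ⇒ [3,2,1,4,-2,-1,5,6,-10]
2<6: swap(1,1), lo=2 mid=2 ⇒ [3,2,1,4,-2,-1,5,6,-10]
1<6: swap(2,2), lo=3 mid=3 ⇒ [3,2,1,4,-2,-1,5,6,-10]
4<6: swap(3,3), lo=4 mid=4 ⇒ [3,2,1,4,-2,-1,5,6,-10]
-2<6: swap(4,4), lo=5 mid=5 ⇒ [3,2,1,4,-2,-1,5,6,-10]
-1<6: swap(5,5), lo=6 mid=6 ⇒ [3,2,1,4,-2,-1,5,6,-10]
5<6: swap(6,6), lo=7 mid=7 ⇒ [3,2,1,4,-2,-1,5,6,-10]
6=6: mid=8
-10<6: swap(7,8), lo=8 mid=9 ⇒ [3,2,1,4,-2,-1,5,-10,6]
done. lo=8 hi=8; nums=[3,2,1,4,-2,-1,5,-10,6]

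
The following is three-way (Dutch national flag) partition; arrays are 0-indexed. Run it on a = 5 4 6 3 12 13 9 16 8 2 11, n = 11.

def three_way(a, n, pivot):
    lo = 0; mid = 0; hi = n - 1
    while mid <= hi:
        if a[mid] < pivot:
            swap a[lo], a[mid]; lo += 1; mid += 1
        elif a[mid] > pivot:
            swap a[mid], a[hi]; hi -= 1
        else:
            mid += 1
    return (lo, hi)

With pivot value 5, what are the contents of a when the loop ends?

lo=0 mid=0 hi=10
5=5: mid=1
4<5: swap(0,1), lo=1 mid=2 ⇒ 4 5 6 3 12 13 9 16 8 2 11
6>5: swap(2,10), hi=9 ⇒ 4 5 11 3 12 13 9 16 8 2 6
11>5: swap(2,9), hi=8 ⇒ 4 5 2 3 12 13 9 16 8 11 6
2<5: swap(1,2), lo=2 mid=3 ⇒ 4 2 5 3 12 13 9 16 8 11 6
3<5: swap(2,3), lo=3 mid=4 ⇒ 4 2 3 5 12 13 9 16 8 11 6
12>5: swap(4,8), hi=7 ⇒ 4 2 3 5 8 13 9 16 12 11 6
8>5: swap(4,7), hi=6 ⇒ 4 2 3 5 16 13 9 8 12 11 6
16>5: swap(4,6), hi=5 ⇒ 4 2 3 5 9 13 16 8 12 11 6
9>5: swap(4,5), hi=4 ⇒ 4 2 3 5 13 9 16 8 12 11 6
13>5: swap(4,4), hi=3 ⇒ 4 2 3 5 13 9 16 8 12 11 6
done. lo=3 hi=3; a=4 2 3 5 13 9 16 8 12 11 6

4 2 3 5 13 9 16 8 12 11 6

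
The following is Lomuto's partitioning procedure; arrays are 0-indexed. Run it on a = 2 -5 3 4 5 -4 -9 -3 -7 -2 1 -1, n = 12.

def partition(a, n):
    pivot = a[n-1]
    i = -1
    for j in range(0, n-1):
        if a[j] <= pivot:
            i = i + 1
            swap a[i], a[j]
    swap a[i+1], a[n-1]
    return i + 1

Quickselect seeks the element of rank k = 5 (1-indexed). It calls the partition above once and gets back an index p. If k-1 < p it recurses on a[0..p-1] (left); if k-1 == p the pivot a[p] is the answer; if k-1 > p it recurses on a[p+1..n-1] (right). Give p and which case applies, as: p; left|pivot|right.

6; left

pivot=-1, i=-1
j=0: 2>-1, skip
j=1: -5≤-1, i=0, swap(0,1) ⇒ -5 2 3 4 5 -4 -9 -3 -7 -2 1 -1
j=2: 3>-1, skip
j=3: 4>-1, skip
j=4: 5>-1, skip
j=5: -4≤-1, i=1, swap(1,5) ⇒ -5 -4 3 4 5 2 -9 -3 -7 -2 1 -1
j=6: -9≤-1, i=2, swap(2,6) ⇒ -5 -4 -9 4 5 2 3 -3 -7 -2 1 -1
j=7: -3≤-1, i=3, swap(3,7) ⇒ -5 -4 -9 -3 5 2 3 4 -7 -2 1 -1
j=8: -7≤-1, i=4, swap(4,8) ⇒ -5 -4 -9 -3 -7 2 3 4 5 -2 1 -1
j=9: -2≤-1, i=5, swap(5,9) ⇒ -5 -4 -9 -3 -7 -2 3 4 5 2 1 -1
j=10: 1>-1, skip
swap(6,11) ⇒ -5 -4 -9 -3 -7 -2 -1 4 5 2 1 3; return 6
p = 6; k-1 = 4 < 6 ⇒ left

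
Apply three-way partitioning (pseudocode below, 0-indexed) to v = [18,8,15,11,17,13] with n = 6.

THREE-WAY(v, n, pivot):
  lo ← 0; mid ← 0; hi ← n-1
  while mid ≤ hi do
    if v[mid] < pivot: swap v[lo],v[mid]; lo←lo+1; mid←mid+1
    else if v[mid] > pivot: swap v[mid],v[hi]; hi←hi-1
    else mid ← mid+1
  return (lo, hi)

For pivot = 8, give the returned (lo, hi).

(0, 0)

pivot = 8; lo=0, mid=0, hi=5
v[mid]=18>8: swap v[0],v[5]; hi=4 → [13,8,15,11,17,18]
v[mid]=13>8: swap v[0],v[4]; hi=3 → [17,8,15,11,13,18]
v[mid]=17>8: swap v[0],v[3]; hi=2 → [11,8,15,17,13,18]
v[mid]=11>8: swap v[0],v[2]; hi=1 → [15,8,11,17,13,18]
v[mid]=15>8: swap v[0],v[1]; hi=0 → [8,15,11,17,13,18]
v[mid]=8=8: mid=1
end: lo=0, hi=0; v = [8,15,11,17,13,18]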